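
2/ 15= 0.13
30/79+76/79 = 106/79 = 1.34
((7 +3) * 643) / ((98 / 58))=186470 / 49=3805.51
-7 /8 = -0.88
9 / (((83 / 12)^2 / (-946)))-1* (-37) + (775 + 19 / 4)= 17602299 / 27556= 638.78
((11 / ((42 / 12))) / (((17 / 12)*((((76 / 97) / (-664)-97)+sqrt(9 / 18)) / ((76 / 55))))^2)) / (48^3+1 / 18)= 195248849710455963381620736*sqrt(2) / 6590315603130138519796676534858106725+18940375236318379973531283456 / 6590315603130138519796676534858106725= 0.00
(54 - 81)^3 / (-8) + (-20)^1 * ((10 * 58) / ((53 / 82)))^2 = -361857286453 / 22472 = -16102584.84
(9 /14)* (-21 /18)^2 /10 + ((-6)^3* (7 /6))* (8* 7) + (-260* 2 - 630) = -1220953 /80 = -15261.91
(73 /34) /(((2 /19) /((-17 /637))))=-1387 /2548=-0.54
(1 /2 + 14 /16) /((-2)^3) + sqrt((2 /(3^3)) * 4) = -11 /64 + 2 * sqrt(6) /9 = 0.37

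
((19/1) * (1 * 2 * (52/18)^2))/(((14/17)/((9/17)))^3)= 28899/343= 84.25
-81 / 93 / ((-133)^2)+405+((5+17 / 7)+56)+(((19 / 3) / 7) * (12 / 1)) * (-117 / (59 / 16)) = 4009991100 / 32353181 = 123.94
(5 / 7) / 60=1 / 84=0.01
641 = 641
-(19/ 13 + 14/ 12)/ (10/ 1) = -0.26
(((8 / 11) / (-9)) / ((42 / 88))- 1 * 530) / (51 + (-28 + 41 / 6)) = -200404 / 11277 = -17.77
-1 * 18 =-18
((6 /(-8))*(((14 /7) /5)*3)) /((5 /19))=-171 /50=-3.42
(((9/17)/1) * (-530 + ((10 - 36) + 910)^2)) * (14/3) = 32798892/17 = 1929346.59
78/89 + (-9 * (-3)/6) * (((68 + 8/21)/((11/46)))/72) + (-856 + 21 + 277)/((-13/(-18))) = -402967375/534534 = -753.87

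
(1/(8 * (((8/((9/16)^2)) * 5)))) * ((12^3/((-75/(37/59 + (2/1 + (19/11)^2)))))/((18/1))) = -1622187/228448000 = -0.01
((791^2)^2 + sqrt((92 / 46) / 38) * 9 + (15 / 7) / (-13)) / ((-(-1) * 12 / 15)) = 45 * sqrt(19) / 76 + 44530476190295 / 91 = 489345892203.62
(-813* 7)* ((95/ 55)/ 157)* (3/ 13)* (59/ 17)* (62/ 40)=-593303823/ 7633340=-77.73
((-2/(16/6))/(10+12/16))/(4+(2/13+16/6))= -117/11438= -0.01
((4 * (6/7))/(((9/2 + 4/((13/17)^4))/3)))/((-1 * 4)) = -1028196/6476519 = -0.16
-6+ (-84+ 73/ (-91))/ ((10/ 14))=-8107/ 65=-124.72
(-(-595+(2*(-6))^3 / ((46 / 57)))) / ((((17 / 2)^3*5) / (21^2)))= 392.97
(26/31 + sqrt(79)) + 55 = sqrt(79) + 1731/31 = 64.73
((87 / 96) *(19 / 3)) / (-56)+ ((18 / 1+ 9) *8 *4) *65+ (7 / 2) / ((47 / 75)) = 14191444823 / 252672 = 56165.48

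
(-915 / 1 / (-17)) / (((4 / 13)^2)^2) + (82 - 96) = 26072387 / 4352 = 5990.90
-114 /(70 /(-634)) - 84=33198 /35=948.51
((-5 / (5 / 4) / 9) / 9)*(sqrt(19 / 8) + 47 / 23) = -188 / 1863 - sqrt(38) / 81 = -0.18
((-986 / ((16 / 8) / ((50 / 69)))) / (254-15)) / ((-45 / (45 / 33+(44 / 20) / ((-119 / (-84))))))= 5858 / 60467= 0.10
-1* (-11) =11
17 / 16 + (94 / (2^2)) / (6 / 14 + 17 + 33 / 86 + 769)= 8278589 / 7578576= 1.09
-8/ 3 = -2.67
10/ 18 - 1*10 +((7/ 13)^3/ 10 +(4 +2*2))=-282523/ 197730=-1.43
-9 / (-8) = 9 / 8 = 1.12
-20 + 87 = 67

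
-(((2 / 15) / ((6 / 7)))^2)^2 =-2401 / 4100625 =-0.00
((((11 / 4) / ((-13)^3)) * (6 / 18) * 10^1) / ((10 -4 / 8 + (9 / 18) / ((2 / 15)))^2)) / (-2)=220 / 18514119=0.00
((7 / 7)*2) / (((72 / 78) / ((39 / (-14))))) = -169 / 28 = -6.04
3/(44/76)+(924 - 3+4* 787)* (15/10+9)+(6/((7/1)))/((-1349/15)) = 8876918499/207746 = 42729.67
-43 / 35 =-1.23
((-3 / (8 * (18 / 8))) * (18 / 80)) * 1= -3 / 80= -0.04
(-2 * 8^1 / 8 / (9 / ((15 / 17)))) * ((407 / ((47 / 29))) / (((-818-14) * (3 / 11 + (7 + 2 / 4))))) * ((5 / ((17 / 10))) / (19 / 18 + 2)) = 295075 / 40260012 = 0.01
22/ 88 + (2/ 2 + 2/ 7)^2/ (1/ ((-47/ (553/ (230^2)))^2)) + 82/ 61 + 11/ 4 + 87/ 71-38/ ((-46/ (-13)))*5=49877821088927293461/ 1492665043933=33415280.47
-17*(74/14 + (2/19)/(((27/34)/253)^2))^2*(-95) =91306637285972278165/494771571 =184543014671.25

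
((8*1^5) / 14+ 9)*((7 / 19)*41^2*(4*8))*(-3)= -10812192 / 19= -569062.74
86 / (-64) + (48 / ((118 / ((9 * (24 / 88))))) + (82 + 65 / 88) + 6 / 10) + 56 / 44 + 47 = 13630669 / 103840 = 131.27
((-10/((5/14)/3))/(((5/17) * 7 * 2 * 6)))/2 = -17/10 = -1.70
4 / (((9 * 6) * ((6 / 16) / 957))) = 5104 / 27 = 189.04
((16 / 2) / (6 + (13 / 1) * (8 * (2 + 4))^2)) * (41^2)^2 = 11303044 / 14979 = 754.59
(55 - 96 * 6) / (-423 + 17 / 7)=3647 / 2944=1.24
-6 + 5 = -1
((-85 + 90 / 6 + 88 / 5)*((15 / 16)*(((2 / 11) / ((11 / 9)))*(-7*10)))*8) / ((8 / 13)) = 1609335 / 242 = 6650.14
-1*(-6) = 6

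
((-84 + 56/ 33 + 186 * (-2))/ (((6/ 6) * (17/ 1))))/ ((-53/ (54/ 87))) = 89952/ 287419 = 0.31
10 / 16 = 5 / 8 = 0.62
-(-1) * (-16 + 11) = -5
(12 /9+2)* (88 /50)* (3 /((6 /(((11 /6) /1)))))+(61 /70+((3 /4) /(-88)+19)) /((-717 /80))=5236387 /1656270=3.16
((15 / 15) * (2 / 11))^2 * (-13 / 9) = -0.05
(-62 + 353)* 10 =2910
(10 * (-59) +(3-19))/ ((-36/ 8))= 404/ 3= 134.67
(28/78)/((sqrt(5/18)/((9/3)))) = 42 *sqrt(10)/65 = 2.04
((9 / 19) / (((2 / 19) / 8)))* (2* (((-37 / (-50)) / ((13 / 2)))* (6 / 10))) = 4.92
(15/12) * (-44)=-55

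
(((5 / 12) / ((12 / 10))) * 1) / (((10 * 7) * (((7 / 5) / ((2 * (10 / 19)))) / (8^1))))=250 / 8379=0.03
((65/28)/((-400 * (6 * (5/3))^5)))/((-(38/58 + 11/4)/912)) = 21489/1382500000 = 0.00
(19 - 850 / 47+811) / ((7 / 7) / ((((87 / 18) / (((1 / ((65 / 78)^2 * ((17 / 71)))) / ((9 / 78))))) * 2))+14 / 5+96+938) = 6532250 / 8384941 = 0.78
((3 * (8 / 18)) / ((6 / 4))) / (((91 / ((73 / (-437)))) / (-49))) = 4088 / 51129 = 0.08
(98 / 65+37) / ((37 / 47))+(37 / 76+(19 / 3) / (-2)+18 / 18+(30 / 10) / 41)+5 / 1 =1175997073 / 22481940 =52.31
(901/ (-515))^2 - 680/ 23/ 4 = -4.33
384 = 384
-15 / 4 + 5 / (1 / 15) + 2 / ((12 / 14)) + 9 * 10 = 1963 / 12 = 163.58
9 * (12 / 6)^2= 36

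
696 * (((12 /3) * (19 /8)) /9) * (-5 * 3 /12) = -2755 /3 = -918.33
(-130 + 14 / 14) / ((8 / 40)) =-645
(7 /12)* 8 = 14 /3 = 4.67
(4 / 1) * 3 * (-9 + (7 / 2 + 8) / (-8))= -501 / 4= -125.25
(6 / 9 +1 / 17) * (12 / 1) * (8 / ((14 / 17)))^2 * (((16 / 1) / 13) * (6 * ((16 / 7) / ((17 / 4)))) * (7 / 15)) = 4849664 / 3185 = 1522.66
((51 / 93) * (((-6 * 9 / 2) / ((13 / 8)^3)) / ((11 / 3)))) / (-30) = 117504 / 3745885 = 0.03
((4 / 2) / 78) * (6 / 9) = 2 / 117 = 0.02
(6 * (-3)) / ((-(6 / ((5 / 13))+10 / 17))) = 765 / 688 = 1.11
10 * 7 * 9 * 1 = 630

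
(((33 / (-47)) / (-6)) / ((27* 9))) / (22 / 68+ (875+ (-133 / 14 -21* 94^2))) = -187 / 71717781186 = -0.00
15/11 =1.36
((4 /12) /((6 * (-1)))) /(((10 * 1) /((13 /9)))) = -13 /1620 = -0.01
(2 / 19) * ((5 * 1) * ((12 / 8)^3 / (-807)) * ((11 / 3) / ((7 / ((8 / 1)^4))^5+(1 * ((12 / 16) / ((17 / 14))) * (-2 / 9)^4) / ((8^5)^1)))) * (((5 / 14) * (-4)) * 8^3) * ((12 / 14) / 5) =197519471399936856825004032 / 8971751606150180141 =22015708.87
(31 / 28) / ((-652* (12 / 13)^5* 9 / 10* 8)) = -57550415 / 163536371712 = -0.00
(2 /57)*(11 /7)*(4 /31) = 88 /12369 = 0.01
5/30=1/6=0.17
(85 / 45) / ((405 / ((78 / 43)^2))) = 11492 / 748845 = 0.02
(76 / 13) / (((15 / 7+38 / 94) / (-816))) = -10201632 / 5447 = -1872.89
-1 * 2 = -2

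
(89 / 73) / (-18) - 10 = -13229 / 1314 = -10.07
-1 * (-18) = 18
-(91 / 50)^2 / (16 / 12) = -24843 / 10000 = -2.48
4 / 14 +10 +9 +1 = 20.29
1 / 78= 0.01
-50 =-50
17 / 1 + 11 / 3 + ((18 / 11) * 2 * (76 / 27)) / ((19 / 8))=270 / 11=24.55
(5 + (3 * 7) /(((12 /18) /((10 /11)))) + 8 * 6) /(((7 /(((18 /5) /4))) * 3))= 1347 /385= 3.50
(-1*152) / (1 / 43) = -6536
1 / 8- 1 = -7 / 8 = -0.88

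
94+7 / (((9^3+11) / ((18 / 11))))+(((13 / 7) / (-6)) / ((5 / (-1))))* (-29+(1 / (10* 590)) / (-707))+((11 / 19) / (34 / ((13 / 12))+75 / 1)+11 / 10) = 291434413170799831 / 3122767535349000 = 93.33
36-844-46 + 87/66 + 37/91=-1706255/2002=-852.28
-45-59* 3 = -222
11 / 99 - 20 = -179 / 9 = -19.89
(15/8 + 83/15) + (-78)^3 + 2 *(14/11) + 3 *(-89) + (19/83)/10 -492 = -10414796023/21912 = -475301.02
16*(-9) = -144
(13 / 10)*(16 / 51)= 104 / 255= 0.41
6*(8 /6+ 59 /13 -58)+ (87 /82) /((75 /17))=-8328891 /26650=-312.53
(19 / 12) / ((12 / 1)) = 19 / 144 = 0.13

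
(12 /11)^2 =144 /121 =1.19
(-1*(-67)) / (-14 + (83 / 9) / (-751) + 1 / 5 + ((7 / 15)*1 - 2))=-452853 / 103721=-4.37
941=941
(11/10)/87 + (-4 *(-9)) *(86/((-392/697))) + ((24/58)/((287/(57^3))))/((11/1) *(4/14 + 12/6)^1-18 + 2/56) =-640289318717/117104610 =-5467.67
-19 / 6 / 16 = -19 / 96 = -0.20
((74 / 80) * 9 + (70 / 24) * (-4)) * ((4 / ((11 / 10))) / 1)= -401 / 33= -12.15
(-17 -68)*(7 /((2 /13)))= -7735 /2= -3867.50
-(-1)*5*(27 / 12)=45 / 4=11.25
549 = 549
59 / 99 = 0.60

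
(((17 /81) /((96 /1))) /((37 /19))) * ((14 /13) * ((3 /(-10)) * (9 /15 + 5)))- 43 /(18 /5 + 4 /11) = -9216001643 /849349800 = -10.85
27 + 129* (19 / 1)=2478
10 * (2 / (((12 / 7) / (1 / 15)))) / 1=7 / 9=0.78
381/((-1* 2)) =-381/2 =-190.50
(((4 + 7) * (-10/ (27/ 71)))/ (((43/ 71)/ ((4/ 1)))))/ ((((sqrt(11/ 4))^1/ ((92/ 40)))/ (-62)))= 57507728 * sqrt(11)/ 1161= 164282.13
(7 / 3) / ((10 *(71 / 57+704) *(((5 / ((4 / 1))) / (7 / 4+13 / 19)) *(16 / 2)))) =259 / 3215920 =0.00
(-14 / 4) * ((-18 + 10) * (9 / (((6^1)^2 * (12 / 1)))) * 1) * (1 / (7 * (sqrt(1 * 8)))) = sqrt(2) / 48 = 0.03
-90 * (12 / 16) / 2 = -135 / 4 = -33.75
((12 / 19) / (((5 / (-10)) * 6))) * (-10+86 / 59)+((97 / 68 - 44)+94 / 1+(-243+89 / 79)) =-1136043849 / 6022012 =-188.65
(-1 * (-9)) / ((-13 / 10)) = -90 / 13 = -6.92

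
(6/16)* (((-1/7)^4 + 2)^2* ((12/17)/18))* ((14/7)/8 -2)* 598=-6897573891/112001848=-61.58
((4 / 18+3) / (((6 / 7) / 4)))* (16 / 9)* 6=12992 / 81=160.40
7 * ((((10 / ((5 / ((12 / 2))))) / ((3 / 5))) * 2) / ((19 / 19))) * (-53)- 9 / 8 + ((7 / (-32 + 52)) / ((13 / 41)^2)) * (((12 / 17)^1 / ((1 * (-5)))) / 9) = -25583225411 / 1723800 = -14841.18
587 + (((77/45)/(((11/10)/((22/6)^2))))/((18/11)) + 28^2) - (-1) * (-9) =1002215/729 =1374.78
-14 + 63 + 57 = 106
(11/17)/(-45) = -11/765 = -0.01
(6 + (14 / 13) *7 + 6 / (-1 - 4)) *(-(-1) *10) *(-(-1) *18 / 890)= 14436 / 5785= 2.50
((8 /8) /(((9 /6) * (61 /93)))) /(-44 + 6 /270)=-2790 /120719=-0.02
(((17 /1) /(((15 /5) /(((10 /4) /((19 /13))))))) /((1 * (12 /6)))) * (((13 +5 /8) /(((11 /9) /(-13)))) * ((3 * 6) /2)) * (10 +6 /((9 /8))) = -324117495 /3344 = -96925.09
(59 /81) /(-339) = -59 /27459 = -0.00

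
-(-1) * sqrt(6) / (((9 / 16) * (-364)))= -4 * sqrt(6) / 819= -0.01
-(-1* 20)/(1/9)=180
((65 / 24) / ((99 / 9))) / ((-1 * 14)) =-65 / 3696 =-0.02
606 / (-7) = -606 / 7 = -86.57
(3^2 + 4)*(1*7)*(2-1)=91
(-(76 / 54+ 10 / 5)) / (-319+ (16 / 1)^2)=92 / 1701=0.05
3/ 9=1/ 3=0.33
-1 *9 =-9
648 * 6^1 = 3888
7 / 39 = 0.18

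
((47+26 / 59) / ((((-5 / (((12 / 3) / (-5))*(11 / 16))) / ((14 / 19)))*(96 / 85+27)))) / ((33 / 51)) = 1887459 / 8934370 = 0.21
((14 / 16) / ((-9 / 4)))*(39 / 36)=-0.42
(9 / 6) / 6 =1 / 4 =0.25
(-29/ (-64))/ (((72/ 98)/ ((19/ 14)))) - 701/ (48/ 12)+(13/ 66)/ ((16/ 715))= -763135/ 4608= -165.61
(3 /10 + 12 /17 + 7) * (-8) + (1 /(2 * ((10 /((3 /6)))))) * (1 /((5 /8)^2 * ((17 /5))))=-27212 /425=-64.03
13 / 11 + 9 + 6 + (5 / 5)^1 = 189 / 11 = 17.18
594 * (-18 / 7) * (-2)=21384 / 7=3054.86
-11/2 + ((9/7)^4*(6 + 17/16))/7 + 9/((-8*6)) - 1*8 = -734835/67228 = -10.93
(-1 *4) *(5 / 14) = -10 / 7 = -1.43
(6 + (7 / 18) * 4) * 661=44948 / 9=4994.22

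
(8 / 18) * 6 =8 / 3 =2.67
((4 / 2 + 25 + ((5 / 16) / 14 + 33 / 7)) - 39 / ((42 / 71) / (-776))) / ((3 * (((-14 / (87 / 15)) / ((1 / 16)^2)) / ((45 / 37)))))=-26963127 / 802816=-33.59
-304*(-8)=2432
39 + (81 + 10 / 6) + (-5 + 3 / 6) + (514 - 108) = 3139 / 6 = 523.17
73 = 73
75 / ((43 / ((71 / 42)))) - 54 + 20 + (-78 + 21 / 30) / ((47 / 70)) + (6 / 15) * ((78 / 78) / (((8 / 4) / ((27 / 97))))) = -2005192667 / 13722590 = -146.12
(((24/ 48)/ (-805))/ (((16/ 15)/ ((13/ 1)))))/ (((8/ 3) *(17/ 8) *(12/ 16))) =-0.00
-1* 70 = -70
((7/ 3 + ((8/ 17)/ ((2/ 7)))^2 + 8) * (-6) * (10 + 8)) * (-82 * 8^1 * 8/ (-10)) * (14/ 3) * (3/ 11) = -14958752256/ 15895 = -941097.97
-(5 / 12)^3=-125 / 1728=-0.07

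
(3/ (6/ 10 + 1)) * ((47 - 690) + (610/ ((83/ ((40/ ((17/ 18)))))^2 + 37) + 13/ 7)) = -174009592215/ 148202047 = -1174.14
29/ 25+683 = 17104/ 25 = 684.16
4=4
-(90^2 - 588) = -7512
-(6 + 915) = -921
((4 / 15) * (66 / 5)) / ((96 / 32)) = 88 / 75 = 1.17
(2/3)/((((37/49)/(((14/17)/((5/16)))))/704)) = 15454208/9435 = 1637.97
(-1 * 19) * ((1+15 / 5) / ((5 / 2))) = -152 / 5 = -30.40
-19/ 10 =-1.90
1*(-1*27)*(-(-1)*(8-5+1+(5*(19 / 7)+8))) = -4833 / 7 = -690.43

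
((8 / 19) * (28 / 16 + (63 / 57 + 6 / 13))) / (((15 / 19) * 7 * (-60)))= -3277 / 778050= -0.00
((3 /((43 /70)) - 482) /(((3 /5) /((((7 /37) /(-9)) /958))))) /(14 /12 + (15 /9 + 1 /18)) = 179515 /29721471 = 0.01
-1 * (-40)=40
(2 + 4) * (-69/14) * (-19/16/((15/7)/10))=1311/8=163.88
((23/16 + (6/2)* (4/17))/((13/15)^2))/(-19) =-131175/873392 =-0.15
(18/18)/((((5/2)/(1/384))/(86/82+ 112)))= 309/2624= 0.12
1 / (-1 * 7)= -1 / 7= -0.14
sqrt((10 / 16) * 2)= sqrt(5) / 2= 1.12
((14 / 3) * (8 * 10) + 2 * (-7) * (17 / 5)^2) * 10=31724 / 15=2114.93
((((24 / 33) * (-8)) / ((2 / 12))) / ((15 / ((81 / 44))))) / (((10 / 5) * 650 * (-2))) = 324 / 196625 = 0.00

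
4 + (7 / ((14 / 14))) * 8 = 60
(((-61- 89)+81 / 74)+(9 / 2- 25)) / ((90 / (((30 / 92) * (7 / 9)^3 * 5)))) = -2687405 / 1861137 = -1.44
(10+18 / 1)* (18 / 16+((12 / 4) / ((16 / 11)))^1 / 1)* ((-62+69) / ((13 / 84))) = 52479 / 13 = 4036.85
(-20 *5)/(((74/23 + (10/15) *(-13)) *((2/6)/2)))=5175/47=110.11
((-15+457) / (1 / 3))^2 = 1758276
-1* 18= -18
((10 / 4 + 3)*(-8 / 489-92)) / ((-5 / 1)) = 247478 / 2445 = 101.22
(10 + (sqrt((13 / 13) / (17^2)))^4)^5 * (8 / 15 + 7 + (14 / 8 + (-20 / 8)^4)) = 4834612.28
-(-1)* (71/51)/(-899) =-71/45849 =-0.00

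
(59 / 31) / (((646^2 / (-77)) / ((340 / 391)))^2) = 8745275 / 178495575412159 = 0.00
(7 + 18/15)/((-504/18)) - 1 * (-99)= 13819/140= 98.71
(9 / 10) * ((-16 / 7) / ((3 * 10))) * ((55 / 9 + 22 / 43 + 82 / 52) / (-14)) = 16501 / 410865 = 0.04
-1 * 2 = -2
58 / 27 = 2.15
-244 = -244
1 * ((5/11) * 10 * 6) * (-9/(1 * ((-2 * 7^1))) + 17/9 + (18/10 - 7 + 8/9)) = -11210/231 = -48.53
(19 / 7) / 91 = 19 / 637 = 0.03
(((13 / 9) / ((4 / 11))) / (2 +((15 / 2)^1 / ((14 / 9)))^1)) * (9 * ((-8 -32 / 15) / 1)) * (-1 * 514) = 78206128 / 2865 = 27297.08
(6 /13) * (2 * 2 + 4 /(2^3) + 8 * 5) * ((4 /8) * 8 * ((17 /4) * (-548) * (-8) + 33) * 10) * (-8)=-1594737600 /13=-122672123.08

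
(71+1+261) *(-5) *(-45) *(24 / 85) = 359640 / 17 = 21155.29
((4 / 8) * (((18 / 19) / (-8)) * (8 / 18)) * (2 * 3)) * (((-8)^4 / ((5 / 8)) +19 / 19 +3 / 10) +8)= -196887 / 190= -1036.25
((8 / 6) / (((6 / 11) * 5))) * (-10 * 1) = -44 / 9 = -4.89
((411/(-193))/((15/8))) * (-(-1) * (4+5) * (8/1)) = -78912/965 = -81.77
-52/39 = -4/3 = -1.33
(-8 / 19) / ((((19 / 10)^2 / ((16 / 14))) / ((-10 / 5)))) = 12800 / 48013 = 0.27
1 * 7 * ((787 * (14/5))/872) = 38563/2180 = 17.69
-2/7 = -0.29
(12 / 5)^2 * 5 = 144 / 5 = 28.80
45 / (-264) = -15 / 88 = -0.17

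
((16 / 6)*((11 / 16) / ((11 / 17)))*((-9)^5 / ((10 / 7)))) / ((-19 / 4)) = 24655.55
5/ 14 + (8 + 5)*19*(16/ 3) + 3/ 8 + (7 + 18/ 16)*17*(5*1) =84365/ 42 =2008.69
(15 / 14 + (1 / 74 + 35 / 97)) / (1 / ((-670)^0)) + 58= 1493456 / 25123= 59.45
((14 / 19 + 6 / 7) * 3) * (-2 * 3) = -3816 / 133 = -28.69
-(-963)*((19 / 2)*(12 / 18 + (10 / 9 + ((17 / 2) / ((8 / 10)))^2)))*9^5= 7928959006233 / 128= 61944992236.20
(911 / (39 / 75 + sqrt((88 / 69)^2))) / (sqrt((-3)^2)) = 523825 / 3097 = 169.14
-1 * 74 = -74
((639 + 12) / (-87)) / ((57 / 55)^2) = -656425 / 94221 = -6.97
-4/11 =-0.36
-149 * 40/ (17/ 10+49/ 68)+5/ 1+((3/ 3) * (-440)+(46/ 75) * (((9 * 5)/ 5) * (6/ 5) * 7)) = -293280517/ 102875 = -2850.84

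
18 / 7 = 2.57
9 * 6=54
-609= -609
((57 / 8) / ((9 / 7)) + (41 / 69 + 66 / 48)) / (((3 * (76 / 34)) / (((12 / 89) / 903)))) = 11747 / 70240758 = 0.00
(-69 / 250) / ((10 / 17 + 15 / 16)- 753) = 408 / 1110875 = 0.00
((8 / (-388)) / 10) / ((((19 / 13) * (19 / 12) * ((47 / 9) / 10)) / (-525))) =1474200 / 1645799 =0.90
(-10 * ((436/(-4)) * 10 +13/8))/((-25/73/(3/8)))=-1906833/160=-11917.71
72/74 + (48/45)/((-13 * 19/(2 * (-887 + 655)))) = 408068/137085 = 2.98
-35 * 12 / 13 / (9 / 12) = -560 / 13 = -43.08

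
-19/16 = -1.19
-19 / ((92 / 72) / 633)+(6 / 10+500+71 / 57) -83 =-58952977 / 6555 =-8993.59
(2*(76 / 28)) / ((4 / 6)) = 57 / 7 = 8.14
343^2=117649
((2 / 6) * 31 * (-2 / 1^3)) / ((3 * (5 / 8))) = -496 / 45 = -11.02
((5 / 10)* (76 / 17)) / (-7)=-38 / 119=-0.32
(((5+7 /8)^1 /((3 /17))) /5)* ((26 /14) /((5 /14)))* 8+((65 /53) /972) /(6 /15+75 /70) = 18371709967 /66326850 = 276.99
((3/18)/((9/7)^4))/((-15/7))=-16807/590490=-0.03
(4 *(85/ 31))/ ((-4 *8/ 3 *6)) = -85/ 496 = -0.17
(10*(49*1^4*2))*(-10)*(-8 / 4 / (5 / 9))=35280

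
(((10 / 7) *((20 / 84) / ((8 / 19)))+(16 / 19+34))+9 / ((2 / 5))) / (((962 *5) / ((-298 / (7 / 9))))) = -290393997 / 62693540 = -4.63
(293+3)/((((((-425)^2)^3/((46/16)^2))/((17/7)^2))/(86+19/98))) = 165333131/783335628906250000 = 0.00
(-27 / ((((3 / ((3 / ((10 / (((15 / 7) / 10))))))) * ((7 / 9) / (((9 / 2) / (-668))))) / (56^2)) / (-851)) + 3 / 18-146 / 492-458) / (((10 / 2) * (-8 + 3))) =1420571356 / 2567625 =553.26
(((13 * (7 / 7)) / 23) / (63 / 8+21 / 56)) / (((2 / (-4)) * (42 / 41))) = -2132 / 15939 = -0.13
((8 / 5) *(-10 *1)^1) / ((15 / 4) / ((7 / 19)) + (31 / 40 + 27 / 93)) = -138880 / 97597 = -1.42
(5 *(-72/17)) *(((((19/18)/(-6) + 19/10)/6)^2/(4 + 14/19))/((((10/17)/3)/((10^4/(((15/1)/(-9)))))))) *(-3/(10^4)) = -3.39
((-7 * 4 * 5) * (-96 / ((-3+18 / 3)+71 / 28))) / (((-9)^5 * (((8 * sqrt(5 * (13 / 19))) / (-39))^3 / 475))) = 229957 * sqrt(1235) / 22599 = 357.59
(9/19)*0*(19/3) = 0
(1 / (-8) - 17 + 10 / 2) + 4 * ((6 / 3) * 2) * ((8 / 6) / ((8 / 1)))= -227 / 24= -9.46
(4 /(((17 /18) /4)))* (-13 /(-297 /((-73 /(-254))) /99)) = 45552 /2159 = 21.10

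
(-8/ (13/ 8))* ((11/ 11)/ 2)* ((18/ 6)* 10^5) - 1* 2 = -738463.54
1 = 1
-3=-3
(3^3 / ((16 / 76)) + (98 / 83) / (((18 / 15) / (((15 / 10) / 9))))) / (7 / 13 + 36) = 4988113 / 1419300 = 3.51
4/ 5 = 0.80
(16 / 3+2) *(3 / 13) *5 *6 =660 / 13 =50.77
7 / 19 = 0.37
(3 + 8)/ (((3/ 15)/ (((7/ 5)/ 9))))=77/ 9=8.56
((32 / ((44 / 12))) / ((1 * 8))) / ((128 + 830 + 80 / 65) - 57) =156 / 129019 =0.00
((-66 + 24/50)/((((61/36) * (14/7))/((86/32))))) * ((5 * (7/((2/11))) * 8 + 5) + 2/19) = -9304789221/115900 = -80282.91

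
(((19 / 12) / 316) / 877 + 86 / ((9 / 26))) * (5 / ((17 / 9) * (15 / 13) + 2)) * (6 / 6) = 161113463225 / 542070192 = 297.22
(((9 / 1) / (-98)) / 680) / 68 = -9 / 4531520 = -0.00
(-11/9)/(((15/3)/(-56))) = 616/45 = 13.69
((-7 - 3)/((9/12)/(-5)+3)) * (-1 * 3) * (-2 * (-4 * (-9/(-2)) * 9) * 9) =583200/19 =30694.74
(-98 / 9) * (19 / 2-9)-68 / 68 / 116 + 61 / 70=-167413 / 36540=-4.58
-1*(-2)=2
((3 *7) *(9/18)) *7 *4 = 294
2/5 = 0.40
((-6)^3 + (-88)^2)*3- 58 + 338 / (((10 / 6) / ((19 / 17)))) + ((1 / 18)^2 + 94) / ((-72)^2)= 3248339622061 / 142767360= 22752.68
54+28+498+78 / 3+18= 624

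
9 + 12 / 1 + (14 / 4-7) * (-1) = 49 / 2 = 24.50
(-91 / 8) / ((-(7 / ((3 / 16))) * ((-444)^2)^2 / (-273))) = -1183 / 552712568832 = -0.00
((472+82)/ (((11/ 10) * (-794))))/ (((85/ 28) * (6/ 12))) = -0.42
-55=-55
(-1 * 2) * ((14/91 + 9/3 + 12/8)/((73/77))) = -9317/949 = -9.82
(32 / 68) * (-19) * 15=-2280 / 17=-134.12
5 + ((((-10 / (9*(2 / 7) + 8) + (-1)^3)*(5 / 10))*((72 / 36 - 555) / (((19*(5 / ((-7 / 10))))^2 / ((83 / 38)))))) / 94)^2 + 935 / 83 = 16.27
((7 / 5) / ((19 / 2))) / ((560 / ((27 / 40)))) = 27 / 152000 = 0.00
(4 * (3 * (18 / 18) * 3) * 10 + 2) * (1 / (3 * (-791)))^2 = 362 / 5631129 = 0.00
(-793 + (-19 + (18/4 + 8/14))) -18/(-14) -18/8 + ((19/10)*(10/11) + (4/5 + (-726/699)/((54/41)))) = -7810134473/9688140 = -806.15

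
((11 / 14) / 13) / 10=11 / 1820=0.01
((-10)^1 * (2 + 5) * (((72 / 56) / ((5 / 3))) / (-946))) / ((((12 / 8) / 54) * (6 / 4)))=1.37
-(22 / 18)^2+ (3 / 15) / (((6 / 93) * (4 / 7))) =12737 / 3240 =3.93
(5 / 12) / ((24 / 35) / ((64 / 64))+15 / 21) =25 / 84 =0.30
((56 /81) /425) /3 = 0.00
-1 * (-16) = 16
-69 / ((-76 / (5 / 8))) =345 / 608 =0.57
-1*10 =-10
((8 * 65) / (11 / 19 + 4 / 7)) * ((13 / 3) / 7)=128440 / 459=279.83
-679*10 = -6790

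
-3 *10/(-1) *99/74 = 1485/37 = 40.14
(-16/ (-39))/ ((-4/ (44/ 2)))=-88/ 39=-2.26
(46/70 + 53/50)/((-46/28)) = -601/575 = -1.05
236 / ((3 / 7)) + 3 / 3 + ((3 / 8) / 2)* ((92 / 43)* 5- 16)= 284147 / 516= 550.67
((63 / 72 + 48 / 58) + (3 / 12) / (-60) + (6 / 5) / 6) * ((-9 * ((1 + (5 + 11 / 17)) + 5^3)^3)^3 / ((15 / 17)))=-94212214227599207003021593836185184 / 5057424144725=-18628497735525016733650.08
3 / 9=1 / 3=0.33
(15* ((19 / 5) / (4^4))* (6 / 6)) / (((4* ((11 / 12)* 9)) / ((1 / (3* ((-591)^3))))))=-19 / 1743878999808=-0.00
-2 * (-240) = 480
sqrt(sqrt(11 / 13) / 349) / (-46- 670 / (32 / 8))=-2* 11^(1 / 4)* 13^(3 / 4)* sqrt(349) / 1937299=-0.00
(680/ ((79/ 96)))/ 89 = 65280/ 7031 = 9.28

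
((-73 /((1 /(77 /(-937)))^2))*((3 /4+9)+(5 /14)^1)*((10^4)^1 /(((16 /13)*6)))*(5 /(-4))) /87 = 710863278125 /7332797088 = 96.94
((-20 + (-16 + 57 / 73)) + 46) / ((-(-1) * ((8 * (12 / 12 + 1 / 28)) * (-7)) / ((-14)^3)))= 1079764 / 2117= 510.04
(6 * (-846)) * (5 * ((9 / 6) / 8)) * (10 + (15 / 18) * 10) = -348975 / 4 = -87243.75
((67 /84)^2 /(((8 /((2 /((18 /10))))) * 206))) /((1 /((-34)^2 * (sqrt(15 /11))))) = 6486605 * sqrt(165) /143900064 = 0.58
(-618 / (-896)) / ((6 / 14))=103 / 64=1.61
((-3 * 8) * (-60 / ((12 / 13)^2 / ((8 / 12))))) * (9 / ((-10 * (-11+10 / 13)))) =13182 / 133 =99.11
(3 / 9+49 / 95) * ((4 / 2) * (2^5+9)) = 19844 / 285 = 69.63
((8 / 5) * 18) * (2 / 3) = 96 / 5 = 19.20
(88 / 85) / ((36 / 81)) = 198 / 85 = 2.33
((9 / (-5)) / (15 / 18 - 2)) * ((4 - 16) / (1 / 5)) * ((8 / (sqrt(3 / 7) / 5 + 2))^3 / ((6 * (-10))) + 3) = -418125857112 / 2370262111 - 1453593600 * sqrt(21) / 338608873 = -196.08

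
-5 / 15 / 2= -1 / 6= -0.17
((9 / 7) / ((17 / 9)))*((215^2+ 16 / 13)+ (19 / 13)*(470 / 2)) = 49037886 / 1547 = 31698.70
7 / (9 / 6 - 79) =-14 / 155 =-0.09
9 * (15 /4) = 135 /4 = 33.75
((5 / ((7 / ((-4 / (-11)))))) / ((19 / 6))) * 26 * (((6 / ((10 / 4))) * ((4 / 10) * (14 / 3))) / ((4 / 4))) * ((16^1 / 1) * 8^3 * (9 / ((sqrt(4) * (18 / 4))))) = 81788928 / 1045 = 78266.92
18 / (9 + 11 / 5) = 45 / 28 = 1.61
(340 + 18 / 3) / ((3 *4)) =173 / 6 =28.83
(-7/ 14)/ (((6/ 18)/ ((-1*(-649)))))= -1947/ 2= -973.50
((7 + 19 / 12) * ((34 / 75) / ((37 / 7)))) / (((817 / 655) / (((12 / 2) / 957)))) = 1605667 / 433937295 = 0.00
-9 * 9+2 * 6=-69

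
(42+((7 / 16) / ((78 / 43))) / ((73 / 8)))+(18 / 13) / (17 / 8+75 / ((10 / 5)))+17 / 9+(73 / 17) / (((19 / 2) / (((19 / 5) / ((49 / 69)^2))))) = 104668535900683 / 2210238100980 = 47.36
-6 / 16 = -0.38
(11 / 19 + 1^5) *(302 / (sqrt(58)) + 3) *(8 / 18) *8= 320 / 19 + 48320 *sqrt(58) / 1653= 239.46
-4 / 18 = -2 / 9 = -0.22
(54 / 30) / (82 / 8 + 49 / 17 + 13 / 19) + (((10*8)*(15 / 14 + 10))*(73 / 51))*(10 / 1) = 403972281196 / 31864035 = 12678.00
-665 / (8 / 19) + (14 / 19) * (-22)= -242529 / 152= -1595.59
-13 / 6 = -2.17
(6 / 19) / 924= 0.00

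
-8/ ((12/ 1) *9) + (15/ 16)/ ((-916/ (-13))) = -24047/ 395712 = -0.06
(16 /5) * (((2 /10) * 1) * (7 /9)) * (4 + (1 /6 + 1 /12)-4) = 28 /225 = 0.12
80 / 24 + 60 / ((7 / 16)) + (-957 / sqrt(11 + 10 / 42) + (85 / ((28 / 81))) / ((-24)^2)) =757495 / 5376 -957 * sqrt(1239) / 118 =-144.57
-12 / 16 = -3 / 4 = -0.75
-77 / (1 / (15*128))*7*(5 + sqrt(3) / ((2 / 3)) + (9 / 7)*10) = -18480000 - 1552320*sqrt(3) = -21168697.11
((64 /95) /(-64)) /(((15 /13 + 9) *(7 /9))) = -39 /29260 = -0.00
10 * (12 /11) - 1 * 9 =21 /11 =1.91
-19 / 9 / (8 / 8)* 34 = -646 / 9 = -71.78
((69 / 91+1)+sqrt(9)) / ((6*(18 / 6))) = 433 / 1638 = 0.26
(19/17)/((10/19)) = 361/170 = 2.12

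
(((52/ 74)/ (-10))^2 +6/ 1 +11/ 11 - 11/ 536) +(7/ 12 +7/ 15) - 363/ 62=1239487409/ 568682600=2.18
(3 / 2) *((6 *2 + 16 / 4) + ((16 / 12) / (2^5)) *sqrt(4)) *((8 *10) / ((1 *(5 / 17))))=6562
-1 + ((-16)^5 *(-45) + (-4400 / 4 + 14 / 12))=283108921 / 6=47184820.17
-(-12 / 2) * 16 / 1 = 96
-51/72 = -17/24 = -0.71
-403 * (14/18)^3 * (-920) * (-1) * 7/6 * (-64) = 28486232320/2187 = 13025254.83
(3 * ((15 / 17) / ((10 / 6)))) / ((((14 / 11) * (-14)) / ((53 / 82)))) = -15741 / 273224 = -0.06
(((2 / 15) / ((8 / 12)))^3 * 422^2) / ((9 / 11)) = 1958924 / 1125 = 1741.27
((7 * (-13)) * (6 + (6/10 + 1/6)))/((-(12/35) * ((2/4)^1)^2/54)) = 387933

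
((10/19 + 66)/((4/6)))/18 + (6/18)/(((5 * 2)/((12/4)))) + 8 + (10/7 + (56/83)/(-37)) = 184463429/12253290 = 15.05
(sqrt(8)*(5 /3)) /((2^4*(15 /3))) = sqrt(2) /24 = 0.06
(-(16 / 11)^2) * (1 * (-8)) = 2048 / 121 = 16.93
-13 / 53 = -0.25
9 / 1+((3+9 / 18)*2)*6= 51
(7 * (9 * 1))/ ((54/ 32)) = 112/ 3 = 37.33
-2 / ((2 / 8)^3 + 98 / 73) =-9344 / 6345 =-1.47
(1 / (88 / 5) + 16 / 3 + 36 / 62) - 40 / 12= 7195 / 2728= 2.64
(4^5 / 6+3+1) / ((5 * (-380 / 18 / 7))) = -5502 / 475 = -11.58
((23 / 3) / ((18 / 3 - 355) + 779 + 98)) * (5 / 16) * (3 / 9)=115 / 76032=0.00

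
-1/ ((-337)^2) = -0.00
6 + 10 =16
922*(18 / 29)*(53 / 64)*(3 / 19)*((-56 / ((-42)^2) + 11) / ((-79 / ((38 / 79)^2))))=-962342571 / 400347668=-2.40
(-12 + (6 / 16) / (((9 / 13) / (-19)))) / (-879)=535 / 21096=0.03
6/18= 1/3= 0.33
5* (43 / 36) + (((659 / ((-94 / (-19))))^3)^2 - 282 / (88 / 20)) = 381477816250717914219270019 / 68297108324544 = 5585563219425.88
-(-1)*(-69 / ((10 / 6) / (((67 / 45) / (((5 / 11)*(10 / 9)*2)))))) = -152559 / 2500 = -61.02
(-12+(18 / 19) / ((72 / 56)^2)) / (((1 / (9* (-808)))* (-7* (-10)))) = 789416 / 665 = 1187.09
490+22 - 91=421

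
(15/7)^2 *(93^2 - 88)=275175/7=39310.71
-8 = -8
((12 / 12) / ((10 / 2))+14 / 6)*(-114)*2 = -2888 / 5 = -577.60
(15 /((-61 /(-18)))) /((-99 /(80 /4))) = -600 /671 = -0.89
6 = 6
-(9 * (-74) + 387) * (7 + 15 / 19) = 41292 / 19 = 2173.26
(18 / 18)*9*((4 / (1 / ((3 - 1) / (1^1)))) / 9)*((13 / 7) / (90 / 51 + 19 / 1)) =1768 / 2471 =0.72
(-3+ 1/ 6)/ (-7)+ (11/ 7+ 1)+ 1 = 167/ 42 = 3.98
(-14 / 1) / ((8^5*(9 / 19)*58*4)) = -133 / 34209792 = -0.00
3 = 3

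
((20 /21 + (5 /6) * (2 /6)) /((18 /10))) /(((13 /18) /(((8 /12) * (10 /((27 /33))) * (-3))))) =-170500 /7371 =-23.13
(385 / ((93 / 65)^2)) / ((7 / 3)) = 232375 / 2883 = 80.60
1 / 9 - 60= -539 / 9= -59.89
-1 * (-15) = 15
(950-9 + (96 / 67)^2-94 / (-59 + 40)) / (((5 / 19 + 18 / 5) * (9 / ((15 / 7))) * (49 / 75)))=7219276875 / 80725687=89.43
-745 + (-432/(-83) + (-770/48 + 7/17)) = -25581715/33864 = -755.43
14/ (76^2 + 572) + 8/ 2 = 4.00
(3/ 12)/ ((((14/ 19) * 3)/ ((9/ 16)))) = 57/ 896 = 0.06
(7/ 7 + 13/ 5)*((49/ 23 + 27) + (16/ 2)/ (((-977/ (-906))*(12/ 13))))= 15033348/ 112355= 133.80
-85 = -85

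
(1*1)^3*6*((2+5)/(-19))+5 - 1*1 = 34/19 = 1.79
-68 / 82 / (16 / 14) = -0.73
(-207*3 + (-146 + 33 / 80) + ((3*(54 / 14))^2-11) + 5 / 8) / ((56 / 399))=-143686341 / 31360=-4581.83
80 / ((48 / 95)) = 475 / 3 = 158.33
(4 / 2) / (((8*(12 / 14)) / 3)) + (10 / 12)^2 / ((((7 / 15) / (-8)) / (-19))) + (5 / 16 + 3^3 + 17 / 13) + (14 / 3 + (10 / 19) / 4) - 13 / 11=78906665 / 304304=259.30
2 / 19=0.11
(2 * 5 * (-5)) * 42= -2100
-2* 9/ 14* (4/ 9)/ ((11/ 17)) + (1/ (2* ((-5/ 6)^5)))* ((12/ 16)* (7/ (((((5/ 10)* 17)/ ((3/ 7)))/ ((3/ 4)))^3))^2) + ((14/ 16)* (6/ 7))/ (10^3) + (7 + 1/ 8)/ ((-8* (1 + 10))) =-122824434569450791/ 127499466971800000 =-0.96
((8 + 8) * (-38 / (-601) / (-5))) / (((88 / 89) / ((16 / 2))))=-54112 / 33055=-1.64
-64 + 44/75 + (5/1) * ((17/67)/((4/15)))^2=-317210569/5386800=-58.89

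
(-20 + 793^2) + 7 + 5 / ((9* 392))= 2218533413 / 3528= 628836.00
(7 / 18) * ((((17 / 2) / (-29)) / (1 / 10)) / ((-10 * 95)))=119 / 99180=0.00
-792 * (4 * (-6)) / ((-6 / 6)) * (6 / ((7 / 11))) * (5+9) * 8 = -20072448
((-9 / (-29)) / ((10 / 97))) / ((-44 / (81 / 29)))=-70713 / 370040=-0.19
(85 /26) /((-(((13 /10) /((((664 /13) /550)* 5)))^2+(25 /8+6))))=-18738080 /97227741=-0.19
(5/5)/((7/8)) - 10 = -62/7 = -8.86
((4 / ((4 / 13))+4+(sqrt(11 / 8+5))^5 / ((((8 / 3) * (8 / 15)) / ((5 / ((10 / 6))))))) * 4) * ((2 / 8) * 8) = 136+351135 * sqrt(102) / 2048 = 1867.59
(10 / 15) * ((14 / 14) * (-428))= -856 / 3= -285.33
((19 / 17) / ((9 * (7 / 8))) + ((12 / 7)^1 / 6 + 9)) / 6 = 10097 / 6426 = 1.57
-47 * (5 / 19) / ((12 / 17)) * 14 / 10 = -5593 / 228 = -24.53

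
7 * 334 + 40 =2378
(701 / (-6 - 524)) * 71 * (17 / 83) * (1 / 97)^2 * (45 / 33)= -2538321 / 910584202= -0.00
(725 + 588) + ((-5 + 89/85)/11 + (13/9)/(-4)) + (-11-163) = 38314489/33660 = 1138.28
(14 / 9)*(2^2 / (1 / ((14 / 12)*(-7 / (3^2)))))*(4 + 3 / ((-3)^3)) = -48020 / 2187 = -21.96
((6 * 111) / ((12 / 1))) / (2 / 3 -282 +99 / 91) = -30303 / 153014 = -0.20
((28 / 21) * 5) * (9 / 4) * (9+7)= 240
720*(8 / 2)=2880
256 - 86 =170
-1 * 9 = -9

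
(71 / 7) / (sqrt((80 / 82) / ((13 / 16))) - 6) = -113529 / 64918 - 142 * sqrt(5330) / 32459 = -2.07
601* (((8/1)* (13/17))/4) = 15626/17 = 919.18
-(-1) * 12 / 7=1.71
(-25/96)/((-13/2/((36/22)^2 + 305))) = 930725/75504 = 12.33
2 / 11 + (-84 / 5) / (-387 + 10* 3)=214 / 935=0.23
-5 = -5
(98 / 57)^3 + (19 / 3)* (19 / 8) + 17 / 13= 412773799 / 19260072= 21.43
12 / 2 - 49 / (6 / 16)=-374 / 3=-124.67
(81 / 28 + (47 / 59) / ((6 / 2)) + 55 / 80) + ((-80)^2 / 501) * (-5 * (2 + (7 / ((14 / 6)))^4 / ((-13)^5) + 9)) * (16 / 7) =-1969252790390629 / 1229205576144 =-1602.05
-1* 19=-19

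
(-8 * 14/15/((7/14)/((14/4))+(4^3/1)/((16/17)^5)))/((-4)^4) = -50176/149330745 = -0.00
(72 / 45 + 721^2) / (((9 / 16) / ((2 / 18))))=41587408 / 405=102684.96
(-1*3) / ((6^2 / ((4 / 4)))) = -1 / 12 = -0.08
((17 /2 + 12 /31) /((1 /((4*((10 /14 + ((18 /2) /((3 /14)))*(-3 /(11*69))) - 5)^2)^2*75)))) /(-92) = -319322352652793510400 /7013967910440953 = -45526.63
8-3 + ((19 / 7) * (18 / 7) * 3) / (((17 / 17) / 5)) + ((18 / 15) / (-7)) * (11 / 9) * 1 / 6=241798 / 2205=109.66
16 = 16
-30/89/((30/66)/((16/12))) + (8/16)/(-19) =-1.02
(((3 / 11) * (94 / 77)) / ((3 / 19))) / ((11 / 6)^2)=64296 / 102487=0.63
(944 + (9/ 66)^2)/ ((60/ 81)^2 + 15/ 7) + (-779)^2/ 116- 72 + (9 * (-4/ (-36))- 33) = 105609671373/ 19278446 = 5478.12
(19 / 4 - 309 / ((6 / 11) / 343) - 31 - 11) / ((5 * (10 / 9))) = -6996483 / 200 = -34982.42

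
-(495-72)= -423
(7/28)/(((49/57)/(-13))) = -741/196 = -3.78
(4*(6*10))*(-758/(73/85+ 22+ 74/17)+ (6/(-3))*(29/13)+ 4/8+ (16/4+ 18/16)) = -64208470/10023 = -6406.11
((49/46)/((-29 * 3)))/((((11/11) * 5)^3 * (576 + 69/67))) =-67/394697250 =-0.00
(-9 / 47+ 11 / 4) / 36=481 / 6768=0.07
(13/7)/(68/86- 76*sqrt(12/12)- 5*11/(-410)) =-45838/1853005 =-0.02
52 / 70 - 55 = -54.26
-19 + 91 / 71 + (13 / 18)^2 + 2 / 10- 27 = -5060501 / 115020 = -44.00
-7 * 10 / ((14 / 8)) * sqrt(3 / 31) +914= 914 - 40 * sqrt(93) / 31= 901.56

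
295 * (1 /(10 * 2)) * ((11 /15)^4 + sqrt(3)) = 863819 /202500 + 59 * sqrt(3) /4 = 29.81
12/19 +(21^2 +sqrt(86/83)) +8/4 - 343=sqrt(7138)/83 +1912/19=101.65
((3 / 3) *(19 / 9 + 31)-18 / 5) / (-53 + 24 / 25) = -6640 / 11709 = -0.57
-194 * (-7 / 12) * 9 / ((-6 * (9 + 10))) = -8.93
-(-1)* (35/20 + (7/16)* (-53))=-343/16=-21.44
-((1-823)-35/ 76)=62507/ 76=822.46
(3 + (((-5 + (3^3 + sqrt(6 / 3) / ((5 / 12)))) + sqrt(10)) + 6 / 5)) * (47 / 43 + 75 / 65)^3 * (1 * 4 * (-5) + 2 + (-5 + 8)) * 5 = -3893421949440 / 174676879 - 356649338880 * sqrt(2) / 174676879 - 148603891200 * sqrt(10) / 174676879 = -27867.04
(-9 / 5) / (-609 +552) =3 / 95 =0.03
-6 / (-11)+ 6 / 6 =1.55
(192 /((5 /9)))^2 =2985984 /25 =119439.36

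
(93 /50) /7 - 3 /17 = 531 /5950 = 0.09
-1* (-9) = 9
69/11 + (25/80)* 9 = 1599/176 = 9.09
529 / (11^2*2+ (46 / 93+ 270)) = 49197 / 47662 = 1.03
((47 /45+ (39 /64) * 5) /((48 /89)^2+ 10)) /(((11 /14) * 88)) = 653332001 /113623994880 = 0.01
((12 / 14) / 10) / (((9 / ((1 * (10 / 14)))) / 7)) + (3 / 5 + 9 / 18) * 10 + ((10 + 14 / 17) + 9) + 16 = 16733 / 357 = 46.87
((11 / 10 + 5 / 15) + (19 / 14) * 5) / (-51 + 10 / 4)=-1726 / 10185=-0.17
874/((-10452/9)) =-0.75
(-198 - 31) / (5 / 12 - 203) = 2748 / 2431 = 1.13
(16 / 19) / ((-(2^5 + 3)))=-16 / 665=-0.02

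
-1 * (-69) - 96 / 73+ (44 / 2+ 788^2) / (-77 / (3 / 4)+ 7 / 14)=-6010.29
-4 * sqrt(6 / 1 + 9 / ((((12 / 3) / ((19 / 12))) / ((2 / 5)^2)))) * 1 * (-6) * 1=36 * sqrt(73) / 5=61.52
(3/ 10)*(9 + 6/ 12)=57/ 20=2.85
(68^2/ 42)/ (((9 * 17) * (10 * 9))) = 68/ 8505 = 0.01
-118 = -118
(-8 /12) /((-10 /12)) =4 /5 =0.80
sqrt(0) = 0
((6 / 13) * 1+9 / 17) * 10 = 2190 / 221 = 9.91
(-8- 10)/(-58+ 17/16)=288/911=0.32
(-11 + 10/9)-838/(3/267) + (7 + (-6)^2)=-670940/9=-74548.89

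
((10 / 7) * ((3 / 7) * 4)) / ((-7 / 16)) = -1920 / 343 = -5.60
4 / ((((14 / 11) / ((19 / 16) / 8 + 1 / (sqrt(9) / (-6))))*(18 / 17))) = -5.50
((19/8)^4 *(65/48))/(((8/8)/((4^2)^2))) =8470865/768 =11029.77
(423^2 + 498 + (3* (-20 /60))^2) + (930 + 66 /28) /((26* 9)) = 195939727 /1092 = 179431.98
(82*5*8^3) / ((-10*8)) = -2624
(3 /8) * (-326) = -489 /4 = -122.25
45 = 45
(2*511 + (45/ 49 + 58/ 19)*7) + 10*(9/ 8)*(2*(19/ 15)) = 286827/ 266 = 1078.30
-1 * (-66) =66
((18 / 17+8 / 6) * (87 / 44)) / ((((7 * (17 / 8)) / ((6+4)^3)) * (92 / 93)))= 164517000 / 511819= 321.44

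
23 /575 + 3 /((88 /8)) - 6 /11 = -64 /275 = -0.23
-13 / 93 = -0.14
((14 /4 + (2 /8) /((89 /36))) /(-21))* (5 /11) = -3205 /41118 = -0.08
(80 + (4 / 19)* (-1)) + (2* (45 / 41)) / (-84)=79.76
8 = 8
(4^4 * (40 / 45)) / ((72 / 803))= 205568 / 81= 2537.88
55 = 55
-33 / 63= -11 / 21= -0.52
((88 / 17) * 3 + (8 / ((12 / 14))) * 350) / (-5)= -167392 / 255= -656.44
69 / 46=3 / 2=1.50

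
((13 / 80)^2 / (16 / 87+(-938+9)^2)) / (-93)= -4901 / 14896781267200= -0.00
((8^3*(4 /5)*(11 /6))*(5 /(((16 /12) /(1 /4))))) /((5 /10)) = 1408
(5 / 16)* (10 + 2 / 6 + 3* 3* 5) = 415 / 24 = 17.29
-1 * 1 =-1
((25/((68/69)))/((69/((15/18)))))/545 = 25/44472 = 0.00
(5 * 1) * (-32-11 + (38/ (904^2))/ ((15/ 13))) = -263551913/ 1225824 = -215.00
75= 75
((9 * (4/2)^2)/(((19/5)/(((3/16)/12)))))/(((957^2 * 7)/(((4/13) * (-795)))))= -3975/703779076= -0.00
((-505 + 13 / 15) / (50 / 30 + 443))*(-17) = 19.27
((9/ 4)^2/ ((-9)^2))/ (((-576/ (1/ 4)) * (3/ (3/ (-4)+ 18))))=-23/ 147456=-0.00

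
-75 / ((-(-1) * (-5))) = 15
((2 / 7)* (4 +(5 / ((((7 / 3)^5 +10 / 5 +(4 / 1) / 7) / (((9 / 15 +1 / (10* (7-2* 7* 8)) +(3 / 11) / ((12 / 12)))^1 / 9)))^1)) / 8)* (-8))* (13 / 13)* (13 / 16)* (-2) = 797850079 / 53690120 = 14.86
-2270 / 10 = -227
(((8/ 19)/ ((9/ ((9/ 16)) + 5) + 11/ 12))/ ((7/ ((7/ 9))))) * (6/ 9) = 64/ 44973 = 0.00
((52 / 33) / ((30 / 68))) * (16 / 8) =3536 / 495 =7.14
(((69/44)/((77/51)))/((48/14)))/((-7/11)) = -1173/2464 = -0.48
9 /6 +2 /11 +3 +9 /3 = 7.68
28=28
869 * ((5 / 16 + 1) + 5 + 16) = 310233 / 16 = 19389.56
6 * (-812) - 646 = -5518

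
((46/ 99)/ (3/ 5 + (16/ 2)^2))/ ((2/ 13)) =1495/ 31977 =0.05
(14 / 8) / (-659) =-7 / 2636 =-0.00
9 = 9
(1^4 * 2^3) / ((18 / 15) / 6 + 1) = 20 / 3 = 6.67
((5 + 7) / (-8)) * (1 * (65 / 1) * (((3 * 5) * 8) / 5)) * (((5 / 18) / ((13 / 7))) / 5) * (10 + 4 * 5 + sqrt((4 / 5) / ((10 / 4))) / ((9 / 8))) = -2135.20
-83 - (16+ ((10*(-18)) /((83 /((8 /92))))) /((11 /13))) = -2074221 /20999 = -98.78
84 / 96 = 0.88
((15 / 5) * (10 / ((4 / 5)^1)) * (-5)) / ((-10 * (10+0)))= 15 / 8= 1.88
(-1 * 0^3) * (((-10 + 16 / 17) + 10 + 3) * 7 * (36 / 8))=0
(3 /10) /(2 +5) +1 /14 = 4 /35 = 0.11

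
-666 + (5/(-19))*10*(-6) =-12354/19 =-650.21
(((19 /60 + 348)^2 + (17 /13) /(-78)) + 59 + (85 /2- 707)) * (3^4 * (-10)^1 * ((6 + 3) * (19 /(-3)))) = 37677505368897 /6760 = 5573595468.77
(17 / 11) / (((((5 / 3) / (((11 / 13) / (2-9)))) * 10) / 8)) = -204 / 2275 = -0.09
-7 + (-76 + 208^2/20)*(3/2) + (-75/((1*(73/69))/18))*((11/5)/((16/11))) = 3485921/2920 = 1193.81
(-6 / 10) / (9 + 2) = -3 / 55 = -0.05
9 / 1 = 9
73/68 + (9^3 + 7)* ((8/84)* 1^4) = 101629/1428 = 71.17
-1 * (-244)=244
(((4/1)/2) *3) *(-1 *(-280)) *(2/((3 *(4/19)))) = 5320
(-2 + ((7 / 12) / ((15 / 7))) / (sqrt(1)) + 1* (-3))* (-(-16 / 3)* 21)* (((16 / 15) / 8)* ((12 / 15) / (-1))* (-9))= -190624 / 375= -508.33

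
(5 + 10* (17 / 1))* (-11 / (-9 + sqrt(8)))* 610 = 2348500* sqrt(2) / 73 + 10568250 / 73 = 190267.54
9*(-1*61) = -549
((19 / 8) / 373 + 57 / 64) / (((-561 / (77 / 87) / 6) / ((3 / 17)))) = -149891 / 100035616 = -0.00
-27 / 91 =-0.30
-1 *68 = -68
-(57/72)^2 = -361/576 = -0.63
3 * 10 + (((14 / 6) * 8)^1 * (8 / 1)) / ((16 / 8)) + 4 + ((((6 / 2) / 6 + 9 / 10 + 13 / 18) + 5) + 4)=10781 / 90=119.79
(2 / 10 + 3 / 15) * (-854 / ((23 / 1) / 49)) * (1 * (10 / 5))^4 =-1339072 / 115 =-11644.10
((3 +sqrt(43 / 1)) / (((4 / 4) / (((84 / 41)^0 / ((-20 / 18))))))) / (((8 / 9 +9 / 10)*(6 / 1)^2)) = -9*sqrt(43) / 644 - 27 / 644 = -0.13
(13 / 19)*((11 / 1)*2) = 286 / 19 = 15.05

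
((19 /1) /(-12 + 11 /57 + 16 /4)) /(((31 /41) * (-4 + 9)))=-44403 /68975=-0.64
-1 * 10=-10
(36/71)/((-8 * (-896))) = 0.00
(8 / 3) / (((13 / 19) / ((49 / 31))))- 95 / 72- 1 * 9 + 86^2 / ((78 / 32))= 87921307 / 29016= 3030.10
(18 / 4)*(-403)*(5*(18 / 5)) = -32643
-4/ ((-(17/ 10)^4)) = 40000/ 83521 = 0.48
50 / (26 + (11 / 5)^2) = 1.62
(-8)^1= -8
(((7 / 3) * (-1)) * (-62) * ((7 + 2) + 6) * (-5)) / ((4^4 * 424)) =-5425 / 54272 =-0.10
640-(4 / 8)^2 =639.75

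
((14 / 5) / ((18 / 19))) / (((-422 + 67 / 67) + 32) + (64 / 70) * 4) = -0.01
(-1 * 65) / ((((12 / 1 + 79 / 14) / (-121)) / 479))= 4057130 / 19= 213533.16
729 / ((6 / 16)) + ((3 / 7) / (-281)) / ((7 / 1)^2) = 187368549 / 96383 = 1944.00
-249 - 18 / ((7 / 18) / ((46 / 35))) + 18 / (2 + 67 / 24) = -1724739 / 5635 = -306.08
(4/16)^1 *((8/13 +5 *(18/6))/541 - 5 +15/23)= -698631/647036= -1.08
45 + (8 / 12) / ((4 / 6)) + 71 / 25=1221 / 25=48.84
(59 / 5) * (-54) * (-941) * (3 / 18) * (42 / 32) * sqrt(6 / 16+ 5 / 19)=10493091 * sqrt(3686) / 6080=104779.79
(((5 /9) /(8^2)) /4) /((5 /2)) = 1 /1152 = 0.00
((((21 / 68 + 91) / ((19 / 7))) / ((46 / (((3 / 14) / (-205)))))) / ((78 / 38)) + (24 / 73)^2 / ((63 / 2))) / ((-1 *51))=-634144131 / 10572717668240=-0.00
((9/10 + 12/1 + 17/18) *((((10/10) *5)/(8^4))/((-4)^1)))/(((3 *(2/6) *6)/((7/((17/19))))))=-82859/15040512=-0.01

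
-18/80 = -9/40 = -0.22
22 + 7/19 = 425/19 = 22.37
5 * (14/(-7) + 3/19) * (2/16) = -175/152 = -1.15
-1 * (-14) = 14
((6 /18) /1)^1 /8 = 1 /24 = 0.04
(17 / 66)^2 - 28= -121679 / 4356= -27.93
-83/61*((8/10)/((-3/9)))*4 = 3984/305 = 13.06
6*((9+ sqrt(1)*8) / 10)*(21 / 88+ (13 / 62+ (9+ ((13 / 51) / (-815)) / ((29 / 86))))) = 31065748471 / 322381400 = 96.36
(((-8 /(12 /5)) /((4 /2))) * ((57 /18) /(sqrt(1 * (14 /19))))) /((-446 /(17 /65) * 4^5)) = 323 * sqrt(266) /1496162304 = 0.00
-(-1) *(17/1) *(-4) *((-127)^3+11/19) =2646510088/19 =139290004.63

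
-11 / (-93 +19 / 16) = 176 / 1469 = 0.12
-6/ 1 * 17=-102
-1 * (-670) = 670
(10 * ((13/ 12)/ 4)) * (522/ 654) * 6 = 5655/ 436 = 12.97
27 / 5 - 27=-108 / 5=-21.60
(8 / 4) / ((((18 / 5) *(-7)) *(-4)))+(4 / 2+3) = 5.02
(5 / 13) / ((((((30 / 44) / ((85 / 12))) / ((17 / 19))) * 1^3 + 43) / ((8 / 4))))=31790 / 1781507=0.02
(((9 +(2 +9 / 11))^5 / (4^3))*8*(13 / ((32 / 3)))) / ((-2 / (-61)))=2760331396875 / 2576816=1071217.89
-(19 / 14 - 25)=331 / 14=23.64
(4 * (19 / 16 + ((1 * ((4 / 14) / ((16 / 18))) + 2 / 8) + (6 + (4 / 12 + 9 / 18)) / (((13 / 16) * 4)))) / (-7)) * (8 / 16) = -16867 / 15288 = -1.10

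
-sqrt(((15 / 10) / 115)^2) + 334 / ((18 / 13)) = 499303 / 2070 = 241.21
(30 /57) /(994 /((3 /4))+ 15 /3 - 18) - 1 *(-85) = 85.00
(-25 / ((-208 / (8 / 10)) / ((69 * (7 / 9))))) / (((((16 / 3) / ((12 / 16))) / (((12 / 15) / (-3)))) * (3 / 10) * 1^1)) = -805 / 1248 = -0.65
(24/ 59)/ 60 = 2/ 295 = 0.01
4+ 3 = 7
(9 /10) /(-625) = -0.00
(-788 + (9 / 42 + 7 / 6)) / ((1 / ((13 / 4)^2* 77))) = -30708821 / 48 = -639767.10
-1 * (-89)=89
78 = 78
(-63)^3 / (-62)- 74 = 245459 / 62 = 3959.02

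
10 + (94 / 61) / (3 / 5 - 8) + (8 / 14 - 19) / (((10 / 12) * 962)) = 10031893 / 1026935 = 9.77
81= 81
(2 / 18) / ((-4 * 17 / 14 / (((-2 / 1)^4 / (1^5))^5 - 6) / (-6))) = 7339990 / 51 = 143921.37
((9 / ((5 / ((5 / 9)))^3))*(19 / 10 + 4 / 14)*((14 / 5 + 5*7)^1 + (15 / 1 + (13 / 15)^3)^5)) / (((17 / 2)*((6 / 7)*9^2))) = 411236529332951128422007 / 9576739382629394531250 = 42.94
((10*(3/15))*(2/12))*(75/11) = 25/11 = 2.27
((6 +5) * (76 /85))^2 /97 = 698896 /700825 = 1.00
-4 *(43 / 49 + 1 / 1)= -368 / 49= -7.51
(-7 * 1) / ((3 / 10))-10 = -100 / 3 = -33.33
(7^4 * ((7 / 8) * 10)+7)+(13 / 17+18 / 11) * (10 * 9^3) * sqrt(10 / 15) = 1091070 * sqrt(6) / 187+84063 / 4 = 35307.54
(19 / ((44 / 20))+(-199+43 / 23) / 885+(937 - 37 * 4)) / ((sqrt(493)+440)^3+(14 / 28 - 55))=20433798088917504 / 2149789884606365122055 - 415147592922112 * sqrt(493) / 6449369653819095366165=0.00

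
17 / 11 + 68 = 765 / 11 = 69.55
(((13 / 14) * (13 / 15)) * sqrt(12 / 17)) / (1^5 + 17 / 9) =39 * sqrt(51) / 1190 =0.23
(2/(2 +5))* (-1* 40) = -80/7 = -11.43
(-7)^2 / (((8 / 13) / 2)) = 637 / 4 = 159.25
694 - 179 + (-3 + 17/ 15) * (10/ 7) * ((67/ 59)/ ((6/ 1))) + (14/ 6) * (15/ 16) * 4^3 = 347537/ 531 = 654.50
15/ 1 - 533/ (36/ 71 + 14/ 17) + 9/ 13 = -8035679/ 20878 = -384.89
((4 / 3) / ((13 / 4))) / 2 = 8 / 39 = 0.21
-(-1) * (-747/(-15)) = 49.80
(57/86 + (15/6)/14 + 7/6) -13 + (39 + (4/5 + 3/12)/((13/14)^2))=89201173/3052140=29.23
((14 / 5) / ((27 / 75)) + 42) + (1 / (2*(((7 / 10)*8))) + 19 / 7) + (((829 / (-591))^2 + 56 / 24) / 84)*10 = 3115476527 / 58679208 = 53.09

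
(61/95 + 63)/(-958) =-3023/45505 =-0.07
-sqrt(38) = -6.16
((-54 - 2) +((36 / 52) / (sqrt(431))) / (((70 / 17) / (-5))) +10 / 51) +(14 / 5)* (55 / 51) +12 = -40.82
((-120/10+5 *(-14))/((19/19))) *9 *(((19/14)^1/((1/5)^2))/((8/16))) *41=-14372550/7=-2053221.43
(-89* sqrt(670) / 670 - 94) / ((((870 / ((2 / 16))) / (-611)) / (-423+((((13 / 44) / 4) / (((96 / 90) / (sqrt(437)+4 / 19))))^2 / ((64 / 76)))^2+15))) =-3434.84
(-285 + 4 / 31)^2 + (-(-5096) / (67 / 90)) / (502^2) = 329186609268847 / 4056445387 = 81151.50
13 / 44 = 0.30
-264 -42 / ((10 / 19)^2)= -20781 / 50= -415.62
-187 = -187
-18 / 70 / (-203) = 9 / 7105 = 0.00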